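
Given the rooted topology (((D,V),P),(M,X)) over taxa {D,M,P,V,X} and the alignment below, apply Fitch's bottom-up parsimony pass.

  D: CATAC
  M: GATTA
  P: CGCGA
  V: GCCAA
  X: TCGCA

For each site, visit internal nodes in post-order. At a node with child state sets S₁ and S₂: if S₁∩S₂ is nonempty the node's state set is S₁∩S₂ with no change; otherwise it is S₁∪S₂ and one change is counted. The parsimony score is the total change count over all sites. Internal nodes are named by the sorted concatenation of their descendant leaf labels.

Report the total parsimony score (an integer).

13

[col 0] DV: children D:{C}, V:{G} ∪→ {C,G}; cost 1
[col 0] DPV: children DV:{C,G}, P:{C} ∩→ {C}; cost 0
[col 0] MX: children M:{G}, X:{T} ∪→ {G,T}; cost 1
[col 0] DMPVX: children DPV:{C}, MX:{G,T} ∪→ {C,G,T}; cost 1
[col 1] DV: children D:{A}, V:{C} ∪→ {A,C}; cost 1
[col 1] DPV: children DV:{A,C}, P:{G} ∪→ {A,C,G}; cost 1
[col 1] MX: children M:{A}, X:{C} ∪→ {A,C}; cost 1
[col 1] DMPVX: children DPV:{A,C,G}, MX:{A,C} ∩→ {A,C}; cost 0
[col 2] DV: children D:{T}, V:{C} ∪→ {C,T}; cost 1
[col 2] DPV: children DV:{C,T}, P:{C} ∩→ {C}; cost 0
[col 2] MX: children M:{T}, X:{G} ∪→ {G,T}; cost 1
[col 2] DMPVX: children DPV:{C}, MX:{G,T} ∪→ {C,G,T}; cost 1
[col 3] DV: children D:{A}, V:{A} ∩→ {A}; cost 0
[col 3] DPV: children DV:{A}, P:{G} ∪→ {A,G}; cost 1
[col 3] MX: children M:{T}, X:{C} ∪→ {C,T}; cost 1
[col 3] DMPVX: children DPV:{A,G}, MX:{C,T} ∪→ {A,C,G,T}; cost 1
[col 4] DV: children D:{C}, V:{A} ∪→ {A,C}; cost 1
[col 4] DPV: children DV:{A,C}, P:{A} ∩→ {A}; cost 0
[col 4] MX: children M:{A}, X:{A} ∩→ {A}; cost 0
[col 4] DMPVX: children DPV:{A}, MX:{A} ∩→ {A}; cost 0
per-site changes: [3, 3, 3, 3, 1]; total = 13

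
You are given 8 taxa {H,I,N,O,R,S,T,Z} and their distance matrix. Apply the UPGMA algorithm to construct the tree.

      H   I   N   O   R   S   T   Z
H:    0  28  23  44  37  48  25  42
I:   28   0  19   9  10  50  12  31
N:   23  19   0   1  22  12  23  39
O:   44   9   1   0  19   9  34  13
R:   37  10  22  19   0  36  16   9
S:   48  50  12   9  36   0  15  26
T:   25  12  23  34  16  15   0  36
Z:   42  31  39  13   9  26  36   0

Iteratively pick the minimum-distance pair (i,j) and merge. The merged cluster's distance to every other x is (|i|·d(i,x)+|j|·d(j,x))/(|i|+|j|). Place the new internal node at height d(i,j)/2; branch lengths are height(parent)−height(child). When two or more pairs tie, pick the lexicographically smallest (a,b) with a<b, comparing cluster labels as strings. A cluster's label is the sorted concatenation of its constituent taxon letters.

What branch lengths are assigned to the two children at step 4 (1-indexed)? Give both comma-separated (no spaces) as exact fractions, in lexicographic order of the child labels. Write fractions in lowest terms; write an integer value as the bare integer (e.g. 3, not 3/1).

6,6

step 1: merge (N,O) at d=1; branch lengths N→1/2, O→1/2; new cluster NO
  updated: d(H,NO)=67/2, d(I,NO)=14, d(NO,R)=41/2, d(NO,S)=21/2, d(NO,T)=57/2, d(NO,Z)=26
step 2: merge (R,Z) at d=9; branch lengths R→9/2, Z→9/2; new cluster RZ
  updated: d(H,RZ)=79/2, d(I,RZ)=41/2, d(NO,RZ)=93/4, d(RZ,S)=31, d(RZ,T)=26
step 3: merge (NO,S) at d=21/2; branch lengths NO→19/4, S→21/4; new cluster NOS
  updated: d(H,NOS)=115/3, d(I,NOS)=26, d(NOS,RZ)=155/6, d(NOS,T)=24
step 4: merge (I,T) at d=12; branch lengths I→6, T→6; new cluster IT
  updated: d(H,IT)=53/2, d(IT,NOS)=25, d(IT,RZ)=93/4
step 5: merge (IT,RZ) at d=93/4; branch lengths IT→45/8, RZ→57/8; new cluster IRTZ
  updated: d(H,IRTZ)=33, d(IRTZ,NOS)=305/12
step 6: merge (IRTZ,NOS) at d=305/12; branch lengths IRTZ→13/12, NOS→179/24; new cluster INORSTZ
  updated: d(H,INORSTZ)=247/7
step 7: merge (H,INORSTZ) at d=247/7; branch lengths H→247/14, INORSTZ→829/168; new cluster HINORSTZ
final tree: (H:247/14,(((I:6,T:6):45/8,(R:9/2,Z:9/2):57/8):13/12,((N:1/2,O:1/2):19/4,S:21/4):179/24):829/168)
total length: 6373/84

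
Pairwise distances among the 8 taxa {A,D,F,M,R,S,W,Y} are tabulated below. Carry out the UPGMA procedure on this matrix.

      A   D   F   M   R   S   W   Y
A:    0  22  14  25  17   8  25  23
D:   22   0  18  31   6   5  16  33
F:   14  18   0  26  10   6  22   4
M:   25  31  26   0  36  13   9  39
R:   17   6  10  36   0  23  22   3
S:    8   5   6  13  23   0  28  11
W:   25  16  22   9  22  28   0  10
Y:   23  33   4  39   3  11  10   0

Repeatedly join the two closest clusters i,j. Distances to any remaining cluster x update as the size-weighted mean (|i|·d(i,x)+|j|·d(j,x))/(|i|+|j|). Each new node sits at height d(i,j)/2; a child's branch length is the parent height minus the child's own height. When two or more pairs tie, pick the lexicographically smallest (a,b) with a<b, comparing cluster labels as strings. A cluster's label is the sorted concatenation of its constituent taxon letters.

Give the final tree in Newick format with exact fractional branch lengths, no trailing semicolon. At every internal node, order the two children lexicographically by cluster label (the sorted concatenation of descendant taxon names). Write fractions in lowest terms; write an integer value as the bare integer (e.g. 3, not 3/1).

1. join R+Y (d=3) ⇒ RY; edges |R|=3/2, |Y|=3/2
  updated: d(A,RY)=20, d(D,RY)=39/2, d(F,RY)=7, d(M,RY)=75/2, d(RY,S)=17, d(RY,W)=16
2. join D+S (d=5) ⇒ DS; edges |D|=5/2, |S|=5/2
  updated: d(A,DS)=15, d(DS,F)=12, d(DS,M)=22, d(DS,RY)=73/4, d(DS,W)=22
3. join F+RY (d=7) ⇒ FRY; edges |F|=7/2, |RY|=2
  updated: d(A,FRY)=18, d(DS,FRY)=97/6, d(FRY,M)=101/3, d(FRY,W)=18
4. join M+W (d=9) ⇒ MW; edges |M|=9/2, |W|=9/2
  updated: d(A,MW)=25, d(DS,MW)=22, d(FRY,MW)=155/6
5. join A+DS (d=15) ⇒ ADS; edges |A|=15/2, |DS|=5
  updated: d(ADS,FRY)=151/9, d(ADS,MW)=23
6. join ADS+FRY (d=151/9) ⇒ ADFRSY; edges |ADS|=8/9, |FRY|=44/9
  updated: d(ADFRSY,MW)=293/12
7. join ADFRSY+MW (d=293/12) ⇒ ADFMRSWY; edges |ADFRSY|=275/72, |MW|=185/24
final tree: (((A:15/2,(D:5/2,S:5/2):5):8/9,(F:7/2,(R:3/2,Y:3/2):2):44/9):275/72,(M:9/2,W:9/2):185/24)
total length: 1883/36

(((A:15/2,(D:5/2,S:5/2):5):8/9,(F:7/2,(R:3/2,Y:3/2):2):44/9):275/72,(M:9/2,W:9/2):185/24)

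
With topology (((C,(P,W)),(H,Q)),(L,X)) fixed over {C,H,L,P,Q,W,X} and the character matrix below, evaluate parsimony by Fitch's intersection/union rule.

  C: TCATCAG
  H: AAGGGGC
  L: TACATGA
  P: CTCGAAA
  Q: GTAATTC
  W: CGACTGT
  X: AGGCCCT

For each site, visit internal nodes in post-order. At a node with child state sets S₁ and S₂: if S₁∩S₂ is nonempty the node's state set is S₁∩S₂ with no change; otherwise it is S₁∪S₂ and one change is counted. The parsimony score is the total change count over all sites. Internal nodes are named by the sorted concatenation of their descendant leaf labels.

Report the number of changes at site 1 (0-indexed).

[col 0] PW: children P:{C}, W:{C} ∩→ {C}; cost 0
[col 0] CPW: children C:{T}, PW:{C} ∪→ {C,T}; cost 1
[col 0] HQ: children H:{A}, Q:{G} ∪→ {A,G}; cost 1
[col 0] CHPQW: children CPW:{C,T}, HQ:{A,G} ∪→ {A,C,G,T}; cost 1
[col 0] LX: children L:{T}, X:{A} ∪→ {A,T}; cost 1
[col 0] CHLPQWX: children CHPQW:{A,C,G,T}, LX:{A,T} ∩→ {A,T}; cost 0
[col 1] PW: children P:{T}, W:{G} ∪→ {G,T}; cost 1
[col 1] CPW: children C:{C}, PW:{G,T} ∪→ {C,G,T}; cost 1
[col 1] HQ: children H:{A}, Q:{T} ∪→ {A,T}; cost 1
[col 1] CHPQW: children CPW:{C,G,T}, HQ:{A,T} ∩→ {T}; cost 0
[col 1] LX: children L:{A}, X:{G} ∪→ {A,G}; cost 1
[col 1] CHLPQWX: children CHPQW:{T}, LX:{A,G} ∪→ {A,G,T}; cost 1
[col 2] PW: children P:{C}, W:{A} ∪→ {A,C}; cost 1
[col 2] CPW: children C:{A}, PW:{A,C} ∩→ {A}; cost 0
[col 2] HQ: children H:{G}, Q:{A} ∪→ {A,G}; cost 1
[col 2] CHPQW: children CPW:{A}, HQ:{A,G} ∩→ {A}; cost 0
[col 2] LX: children L:{C}, X:{G} ∪→ {C,G}; cost 1
[col 2] CHLPQWX: children CHPQW:{A}, LX:{C,G} ∪→ {A,C,G}; cost 1
[col 3] PW: children P:{G}, W:{C} ∪→ {C,G}; cost 1
[col 3] CPW: children C:{T}, PW:{C,G} ∪→ {C,G,T}; cost 1
[col 3] HQ: children H:{G}, Q:{A} ∪→ {A,G}; cost 1
[col 3] CHPQW: children CPW:{C,G,T}, HQ:{A,G} ∩→ {G}; cost 0
[col 3] LX: children L:{A}, X:{C} ∪→ {A,C}; cost 1
[col 3] CHLPQWX: children CHPQW:{G}, LX:{A,C} ∪→ {A,C,G}; cost 1
[col 4] PW: children P:{A}, W:{T} ∪→ {A,T}; cost 1
[col 4] CPW: children C:{C}, PW:{A,T} ∪→ {A,C,T}; cost 1
[col 4] HQ: children H:{G}, Q:{T} ∪→ {G,T}; cost 1
[col 4] CHPQW: children CPW:{A,C,T}, HQ:{G,T} ∩→ {T}; cost 0
[col 4] LX: children L:{T}, X:{C} ∪→ {C,T}; cost 1
[col 4] CHLPQWX: children CHPQW:{T}, LX:{C,T} ∩→ {T}; cost 0
[col 5] PW: children P:{A}, W:{G} ∪→ {A,G}; cost 1
[col 5] CPW: children C:{A}, PW:{A,G} ∩→ {A}; cost 0
[col 5] HQ: children H:{G}, Q:{T} ∪→ {G,T}; cost 1
[col 5] CHPQW: children CPW:{A}, HQ:{G,T} ∪→ {A,G,T}; cost 1
[col 5] LX: children L:{G}, X:{C} ∪→ {C,G}; cost 1
[col 5] CHLPQWX: children CHPQW:{A,G,T}, LX:{C,G} ∩→ {G}; cost 0
[col 6] PW: children P:{A}, W:{T} ∪→ {A,T}; cost 1
[col 6] CPW: children C:{G}, PW:{A,T} ∪→ {A,G,T}; cost 1
[col 6] HQ: children H:{C}, Q:{C} ∩→ {C}; cost 0
[col 6] CHPQW: children CPW:{A,G,T}, HQ:{C} ∪→ {A,C,G,T}; cost 1
[col 6] LX: children L:{A}, X:{T} ∪→ {A,T}; cost 1
[col 6] CHLPQWX: children CHPQW:{A,C,G,T}, LX:{A,T} ∩→ {A,T}; cost 0
per-site changes: [4, 5, 4, 5, 4, 4, 4]; total = 30

5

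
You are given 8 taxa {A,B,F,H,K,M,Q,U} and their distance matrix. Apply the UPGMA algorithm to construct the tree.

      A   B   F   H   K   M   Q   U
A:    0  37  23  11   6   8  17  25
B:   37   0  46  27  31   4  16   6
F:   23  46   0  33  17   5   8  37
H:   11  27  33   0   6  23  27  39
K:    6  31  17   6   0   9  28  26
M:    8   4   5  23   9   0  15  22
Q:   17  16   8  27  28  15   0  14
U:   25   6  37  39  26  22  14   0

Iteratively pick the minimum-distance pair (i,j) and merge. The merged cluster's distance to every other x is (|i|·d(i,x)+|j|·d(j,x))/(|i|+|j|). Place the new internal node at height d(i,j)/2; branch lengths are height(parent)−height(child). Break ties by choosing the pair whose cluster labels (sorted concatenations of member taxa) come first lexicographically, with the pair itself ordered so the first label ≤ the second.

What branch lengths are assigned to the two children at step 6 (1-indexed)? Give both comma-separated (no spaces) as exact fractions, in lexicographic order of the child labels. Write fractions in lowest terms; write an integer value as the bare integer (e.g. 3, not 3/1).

49/12,85/12

1. join B+M (d=4) ⇒ BM; edges |B|=2, |M|=2
  updated: d(A,BM)=45/2, d(BM,F)=51/2, d(BM,H)=25, d(BM,K)=20, d(BM,Q)=31/2, d(BM,U)=14
2. join A+K (d=6) ⇒ AK; edges |A|=3, |K|=3
  updated: d(AK,BM)=85/4, d(AK,F)=20, d(AK,H)=17/2, d(AK,Q)=45/2, d(AK,U)=51/2
3. join F+Q (d=8) ⇒ FQ; edges |F|=4, |Q|=4
  updated: d(AK,FQ)=85/4, d(BM,FQ)=41/2, d(FQ,H)=30, d(FQ,U)=51/2
4. join AK+H (d=17/2) ⇒ AHK; edges |AK|=5/4, |H|=17/4
  updated: d(AHK,BM)=45/2, d(AHK,FQ)=145/6, d(AHK,U)=30
5. join BM+U (d=14) ⇒ BMU; edges |BM|=5, |U|=7
  updated: d(AHK,BMU)=25, d(BMU,FQ)=133/6
6. join BMU+FQ (d=133/6) ⇒ BFMQU; edges |BMU|=49/12, |FQ|=85/12
  updated: d(AHK,BFMQU)=74/3
7. join AHK+BFMQU (d=74/3) ⇒ ABFHKMQU; edges |AHK|=97/12, |BFMQU|=5/4
final tree: (((A:3,K:3):5/4,H:17/4):97/12,(((B:2,M:2):5,U:7):49/12,(F:4,Q:4):85/12):5/4)
total length: 56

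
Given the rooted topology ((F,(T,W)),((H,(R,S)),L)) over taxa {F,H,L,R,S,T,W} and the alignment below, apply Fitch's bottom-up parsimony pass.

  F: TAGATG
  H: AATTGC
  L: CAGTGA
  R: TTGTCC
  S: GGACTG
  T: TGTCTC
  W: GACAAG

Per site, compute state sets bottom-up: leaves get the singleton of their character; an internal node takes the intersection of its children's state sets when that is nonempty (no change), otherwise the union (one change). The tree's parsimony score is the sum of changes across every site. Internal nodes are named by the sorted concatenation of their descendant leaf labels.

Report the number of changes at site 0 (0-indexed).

[col 0] TW: children T:{T}, W:{G} ∪→ {G,T}; cost 1
[col 0] FTW: children F:{T}, TW:{G,T} ∩→ {T}; cost 0
[col 0] RS: children R:{T}, S:{G} ∪→ {G,T}; cost 1
[col 0] HRS: children H:{A}, RS:{G,T} ∪→ {A,G,T}; cost 1
[col 0] HLRS: children HRS:{A,G,T}, L:{C} ∪→ {A,C,G,T}; cost 1
[col 0] FHLRSTW: children FTW:{T}, HLRS:{A,C,G,T} ∩→ {T}; cost 0
[col 1] TW: children T:{G}, W:{A} ∪→ {A,G}; cost 1
[col 1] FTW: children F:{A}, TW:{A,G} ∩→ {A}; cost 0
[col 1] RS: children R:{T}, S:{G} ∪→ {G,T}; cost 1
[col 1] HRS: children H:{A}, RS:{G,T} ∪→ {A,G,T}; cost 1
[col 1] HLRS: children HRS:{A,G,T}, L:{A} ∩→ {A}; cost 0
[col 1] FHLRSTW: children FTW:{A}, HLRS:{A} ∩→ {A}; cost 0
[col 2] TW: children T:{T}, W:{C} ∪→ {C,T}; cost 1
[col 2] FTW: children F:{G}, TW:{C,T} ∪→ {C,G,T}; cost 1
[col 2] RS: children R:{G}, S:{A} ∪→ {A,G}; cost 1
[col 2] HRS: children H:{T}, RS:{A,G} ∪→ {A,G,T}; cost 1
[col 2] HLRS: children HRS:{A,G,T}, L:{G} ∩→ {G}; cost 0
[col 2] FHLRSTW: children FTW:{C,G,T}, HLRS:{G} ∩→ {G}; cost 0
[col 3] TW: children T:{C}, W:{A} ∪→ {A,C}; cost 1
[col 3] FTW: children F:{A}, TW:{A,C} ∩→ {A}; cost 0
[col 3] RS: children R:{T}, S:{C} ∪→ {C,T}; cost 1
[col 3] HRS: children H:{T}, RS:{C,T} ∩→ {T}; cost 0
[col 3] HLRS: children HRS:{T}, L:{T} ∩→ {T}; cost 0
[col 3] FHLRSTW: children FTW:{A}, HLRS:{T} ∪→ {A,T}; cost 1
[col 4] TW: children T:{T}, W:{A} ∪→ {A,T}; cost 1
[col 4] FTW: children F:{T}, TW:{A,T} ∩→ {T}; cost 0
[col 4] RS: children R:{C}, S:{T} ∪→ {C,T}; cost 1
[col 4] HRS: children H:{G}, RS:{C,T} ∪→ {C,G,T}; cost 1
[col 4] HLRS: children HRS:{C,G,T}, L:{G} ∩→ {G}; cost 0
[col 4] FHLRSTW: children FTW:{T}, HLRS:{G} ∪→ {G,T}; cost 1
[col 5] TW: children T:{C}, W:{G} ∪→ {C,G}; cost 1
[col 5] FTW: children F:{G}, TW:{C,G} ∩→ {G}; cost 0
[col 5] RS: children R:{C}, S:{G} ∪→ {C,G}; cost 1
[col 5] HRS: children H:{C}, RS:{C,G} ∩→ {C}; cost 0
[col 5] HLRS: children HRS:{C}, L:{A} ∪→ {A,C}; cost 1
[col 5] FHLRSTW: children FTW:{G}, HLRS:{A,C} ∪→ {A,C,G}; cost 1
per-site changes: [4, 3, 4, 3, 4, 4]; total = 22

4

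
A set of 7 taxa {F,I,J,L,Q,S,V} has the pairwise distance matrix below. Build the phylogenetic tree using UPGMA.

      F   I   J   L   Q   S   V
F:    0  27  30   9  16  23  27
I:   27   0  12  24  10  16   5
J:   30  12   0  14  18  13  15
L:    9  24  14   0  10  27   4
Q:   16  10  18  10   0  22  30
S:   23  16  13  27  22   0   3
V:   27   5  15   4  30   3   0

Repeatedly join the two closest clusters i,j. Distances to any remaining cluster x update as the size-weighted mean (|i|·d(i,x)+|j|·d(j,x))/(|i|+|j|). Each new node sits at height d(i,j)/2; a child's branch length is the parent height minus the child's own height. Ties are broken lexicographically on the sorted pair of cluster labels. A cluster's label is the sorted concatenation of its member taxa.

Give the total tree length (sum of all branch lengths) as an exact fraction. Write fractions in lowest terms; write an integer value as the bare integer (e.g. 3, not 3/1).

2807/60

iteration 1: select S,V (d=3); attach at lengths (3/2, 3/2); label the merged cluster SV
  updated: d(F,SV)=25, d(I,SV)=21/2, d(J,SV)=14, d(L,SV)=31/2, d(Q,SV)=26
iteration 2: select F,L (d=9); attach at lengths (9/2, 9/2); label the merged cluster FL
  updated: d(FL,I)=51/2, d(FL,J)=22, d(FL,Q)=13, d(FL,SV)=81/4
iteration 3: select I,Q (d=10); attach at lengths (5, 5); label the merged cluster IQ
  updated: d(FL,IQ)=77/4, d(IQ,J)=15, d(IQ,SV)=73/4
iteration 4: select J,SV (d=14); attach at lengths (7, 11/2); label the merged cluster JSV
  updated: d(FL,JSV)=125/6, d(IQ,JSV)=103/6
iteration 5: select IQ,JSV (d=103/6); attach at lengths (43/12, 19/12); label the merged cluster IJQSV
  updated: d(FL,IJQSV)=101/5
iteration 6: select FL,IJQSV (d=101/5); attach at lengths (28/5, 91/60); label the merged cluster FIJLQSV
final tree: ((F:9/2,L:9/2):28/5,((I:5,Q:5):43/12,(J:7,(S:3/2,V:3/2):11/2):19/12):91/60)
total length: 2807/60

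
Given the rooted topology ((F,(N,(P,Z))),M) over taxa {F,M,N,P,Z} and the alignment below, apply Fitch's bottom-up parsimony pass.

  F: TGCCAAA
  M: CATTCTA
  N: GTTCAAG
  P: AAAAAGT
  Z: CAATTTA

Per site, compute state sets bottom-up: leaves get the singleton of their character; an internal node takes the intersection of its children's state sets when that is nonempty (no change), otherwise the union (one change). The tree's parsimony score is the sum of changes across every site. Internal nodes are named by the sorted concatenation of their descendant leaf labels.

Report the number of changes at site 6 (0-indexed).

2

[col 0] PZ: children P:{A}, Z:{C} ∪→ {A,C}; cost 1
[col 0] NPZ: children N:{G}, PZ:{A,C} ∪→ {A,C,G}; cost 1
[col 0] FNPZ: children F:{T}, NPZ:{A,C,G} ∪→ {A,C,G,T}; cost 1
[col 0] FMNPZ: children FNPZ:{A,C,G,T}, M:{C} ∩→ {C}; cost 0
[col 1] PZ: children P:{A}, Z:{A} ∩→ {A}; cost 0
[col 1] NPZ: children N:{T}, PZ:{A} ∪→ {A,T}; cost 1
[col 1] FNPZ: children F:{G}, NPZ:{A,T} ∪→ {A,G,T}; cost 1
[col 1] FMNPZ: children FNPZ:{A,G,T}, M:{A} ∩→ {A}; cost 0
[col 2] PZ: children P:{A}, Z:{A} ∩→ {A}; cost 0
[col 2] NPZ: children N:{T}, PZ:{A} ∪→ {A,T}; cost 1
[col 2] FNPZ: children F:{C}, NPZ:{A,T} ∪→ {A,C,T}; cost 1
[col 2] FMNPZ: children FNPZ:{A,C,T}, M:{T} ∩→ {T}; cost 0
[col 3] PZ: children P:{A}, Z:{T} ∪→ {A,T}; cost 1
[col 3] NPZ: children N:{C}, PZ:{A,T} ∪→ {A,C,T}; cost 1
[col 3] FNPZ: children F:{C}, NPZ:{A,C,T} ∩→ {C}; cost 0
[col 3] FMNPZ: children FNPZ:{C}, M:{T} ∪→ {C,T}; cost 1
[col 4] PZ: children P:{A}, Z:{T} ∪→ {A,T}; cost 1
[col 4] NPZ: children N:{A}, PZ:{A,T} ∩→ {A}; cost 0
[col 4] FNPZ: children F:{A}, NPZ:{A} ∩→ {A}; cost 0
[col 4] FMNPZ: children FNPZ:{A}, M:{C} ∪→ {A,C}; cost 1
[col 5] PZ: children P:{G}, Z:{T} ∪→ {G,T}; cost 1
[col 5] NPZ: children N:{A}, PZ:{G,T} ∪→ {A,G,T}; cost 1
[col 5] FNPZ: children F:{A}, NPZ:{A,G,T} ∩→ {A}; cost 0
[col 5] FMNPZ: children FNPZ:{A}, M:{T} ∪→ {A,T}; cost 1
[col 6] PZ: children P:{T}, Z:{A} ∪→ {A,T}; cost 1
[col 6] NPZ: children N:{G}, PZ:{A,T} ∪→ {A,G,T}; cost 1
[col 6] FNPZ: children F:{A}, NPZ:{A,G,T} ∩→ {A}; cost 0
[col 6] FMNPZ: children FNPZ:{A}, M:{A} ∩→ {A}; cost 0
per-site changes: [3, 2, 2, 3, 2, 3, 2]; total = 17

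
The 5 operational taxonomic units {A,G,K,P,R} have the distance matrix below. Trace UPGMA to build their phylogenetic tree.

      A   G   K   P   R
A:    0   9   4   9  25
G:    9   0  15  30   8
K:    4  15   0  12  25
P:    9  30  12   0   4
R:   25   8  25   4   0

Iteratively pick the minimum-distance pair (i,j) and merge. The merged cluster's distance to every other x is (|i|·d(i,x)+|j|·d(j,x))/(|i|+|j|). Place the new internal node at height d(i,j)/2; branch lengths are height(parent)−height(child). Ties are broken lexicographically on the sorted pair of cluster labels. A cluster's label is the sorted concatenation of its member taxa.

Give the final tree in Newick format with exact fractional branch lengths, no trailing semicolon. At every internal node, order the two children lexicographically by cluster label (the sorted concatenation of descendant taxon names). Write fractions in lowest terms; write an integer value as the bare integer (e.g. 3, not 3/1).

(((A:2,K:2):4,G:6):37/12,(P:2,R:2):85/12)

1. join A+K (d=4) ⇒ AK; edges |A|=2, |K|=2
  updated: d(AK,G)=12, d(AK,P)=21/2, d(AK,R)=25
2. join P+R (d=4) ⇒ PR; edges |P|=2, |R|=2
  updated: d(AK,PR)=71/4, d(G,PR)=19
3. join AK+G (d=12) ⇒ AGK; edges |AK|=4, |G|=6
  updated: d(AGK,PR)=109/6
4. join AGK+PR (d=109/6) ⇒ AGKPR; edges |AGK|=37/12, |PR|=85/12
final tree: (((A:2,K:2):4,G:6):37/12,(P:2,R:2):85/12)
total length: 169/6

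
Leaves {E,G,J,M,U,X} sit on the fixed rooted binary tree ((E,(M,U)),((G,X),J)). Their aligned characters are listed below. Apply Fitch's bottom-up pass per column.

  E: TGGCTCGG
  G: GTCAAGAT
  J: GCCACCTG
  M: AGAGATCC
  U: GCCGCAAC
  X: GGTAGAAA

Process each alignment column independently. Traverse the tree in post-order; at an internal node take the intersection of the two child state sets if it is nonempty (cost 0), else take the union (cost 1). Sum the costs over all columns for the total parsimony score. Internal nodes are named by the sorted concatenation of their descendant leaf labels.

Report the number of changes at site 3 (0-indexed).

2

site 0, node MU: M={A} ∪ U={G} → {A,G} (+1)
site 0, node EMU: E={T} ∪ MU={A,G} → {A,G,T} (+1)
site 0, node GX: G={G} ∩ X={G} → {G} (+0)
site 0, node GJX: GX={G} ∩ J={G} → {G} (+0)
site 0, node EGJMUX: EMU={A,G,T} ∩ GJX={G} → {G} (+0)
site 1, node MU: M={G} ∪ U={C} → {C,G} (+1)
site 1, node EMU: E={G} ∩ MU={C,G} → {G} (+0)
site 1, node GX: G={T} ∪ X={G} → {G,T} (+1)
site 1, node GJX: GX={G,T} ∪ J={C} → {C,G,T} (+1)
site 1, node EGJMUX: EMU={G} ∩ GJX={C,G,T} → {G} (+0)
site 2, node MU: M={A} ∪ U={C} → {A,C} (+1)
site 2, node EMU: E={G} ∪ MU={A,C} → {A,C,G} (+1)
site 2, node GX: G={C} ∪ X={T} → {C,T} (+1)
site 2, node GJX: GX={C,T} ∩ J={C} → {C} (+0)
site 2, node EGJMUX: EMU={A,C,G} ∩ GJX={C} → {C} (+0)
site 3, node MU: M={G} ∩ U={G} → {G} (+0)
site 3, node EMU: E={C} ∪ MU={G} → {C,G} (+1)
site 3, node GX: G={A} ∩ X={A} → {A} (+0)
site 3, node GJX: GX={A} ∩ J={A} → {A} (+0)
site 3, node EGJMUX: EMU={C,G} ∪ GJX={A} → {A,C,G} (+1)
site 4, node MU: M={A} ∪ U={C} → {A,C} (+1)
site 4, node EMU: E={T} ∪ MU={A,C} → {A,C,T} (+1)
site 4, node GX: G={A} ∪ X={G} → {A,G} (+1)
site 4, node GJX: GX={A,G} ∪ J={C} → {A,C,G} (+1)
site 4, node EGJMUX: EMU={A,C,T} ∩ GJX={A,C,G} → {A,C} (+0)
site 5, node MU: M={T} ∪ U={A} → {A,T} (+1)
site 5, node EMU: E={C} ∪ MU={A,T} → {A,C,T} (+1)
site 5, node GX: G={G} ∪ X={A} → {A,G} (+1)
site 5, node GJX: GX={A,G} ∪ J={C} → {A,C,G} (+1)
site 5, node EGJMUX: EMU={A,C,T} ∩ GJX={A,C,G} → {A,C} (+0)
site 6, node MU: M={C} ∪ U={A} → {A,C} (+1)
site 6, node EMU: E={G} ∪ MU={A,C} → {A,C,G} (+1)
site 6, node GX: G={A} ∩ X={A} → {A} (+0)
site 6, node GJX: GX={A} ∪ J={T} → {A,T} (+1)
site 6, node EGJMUX: EMU={A,C,G} ∩ GJX={A,T} → {A} (+0)
site 7, node MU: M={C} ∩ U={C} → {C} (+0)
site 7, node EMU: E={G} ∪ MU={C} → {C,G} (+1)
site 7, node GX: G={T} ∪ X={A} → {A,T} (+1)
site 7, node GJX: GX={A,T} ∪ J={G} → {A,G,T} (+1)
site 7, node EGJMUX: EMU={C,G} ∩ GJX={A,G,T} → {G} (+0)
per-site changes: [2, 3, 3, 2, 4, 4, 3, 3]; total = 24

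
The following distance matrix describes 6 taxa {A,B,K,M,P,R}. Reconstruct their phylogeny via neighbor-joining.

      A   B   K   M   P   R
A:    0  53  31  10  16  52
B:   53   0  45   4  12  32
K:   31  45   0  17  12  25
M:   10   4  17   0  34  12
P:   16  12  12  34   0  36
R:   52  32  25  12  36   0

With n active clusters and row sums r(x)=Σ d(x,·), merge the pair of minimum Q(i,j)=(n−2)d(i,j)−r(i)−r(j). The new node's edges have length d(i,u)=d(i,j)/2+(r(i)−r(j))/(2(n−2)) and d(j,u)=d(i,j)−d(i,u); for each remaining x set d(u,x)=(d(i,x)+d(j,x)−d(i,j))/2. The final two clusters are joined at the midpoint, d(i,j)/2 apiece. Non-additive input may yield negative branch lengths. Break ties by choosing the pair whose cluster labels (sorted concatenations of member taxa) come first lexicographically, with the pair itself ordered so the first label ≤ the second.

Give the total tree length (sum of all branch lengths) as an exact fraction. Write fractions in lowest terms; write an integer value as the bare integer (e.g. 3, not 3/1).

1017/16

step 1: merge (A,P) at d=16, Q=-208; branch lengths A→29/2, P→3/2; new cluster AP
  updated: d(AP,B)=49/2, d(AP,K)=27/2, d(AP,M)=14, d(AP,R)=36
step 2: merge (AP,K) at d=27/2, Q=-148; branch lengths AP→14/3, K→53/6; new cluster AKP
  updated: d(AKP,B)=28, d(AKP,M)=35/4, d(AKP,R)=95/4
step 3: merge (AKP,R) at d=95/4, Q=-323/4; branch lengths AKP→161/16, R→219/16; new cluster AKPR
  updated: d(AKPR,B)=145/8, d(AKPR,M)=-3/2
step 4: merge (AKPR,B) at d=145/8, Q=-165/8; branch lengths AKPR→101/16, B→189/16; new cluster ABKPR
  updated: d(ABKPR,M)=-125/16
step 5: merge (ABKPR,M) at d=-125/16; branch lengths ABKPR→-125/32, M→-125/32; new cluster ABKMPR
final tree: (((((A:29/2,P:3/2):14/3,K:53/6):161/16,R:219/16):101/16,B:189/16):-125/32,M:-125/32)
total length: 1017/16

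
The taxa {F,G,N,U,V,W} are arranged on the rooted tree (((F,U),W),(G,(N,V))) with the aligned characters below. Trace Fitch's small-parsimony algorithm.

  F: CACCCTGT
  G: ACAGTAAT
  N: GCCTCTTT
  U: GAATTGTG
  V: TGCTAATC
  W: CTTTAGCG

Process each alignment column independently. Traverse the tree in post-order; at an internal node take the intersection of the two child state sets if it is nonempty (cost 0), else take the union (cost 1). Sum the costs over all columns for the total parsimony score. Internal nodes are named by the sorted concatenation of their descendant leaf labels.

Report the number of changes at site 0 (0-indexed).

4

site 0, node FU: F={C} ∪ U={G} → {C,G} (+1)
site 0, node FUW: FU={C,G} ∩ W={C} → {C} (+0)
site 0, node NV: N={G} ∪ V={T} → {G,T} (+1)
site 0, node GNV: G={A} ∪ NV={G,T} → {A,G,T} (+1)
site 0, node FGNUVW: FUW={C} ∪ GNV={A,G,T} → {A,C,G,T} (+1)
site 1, node FU: F={A} ∩ U={A} → {A} (+0)
site 1, node FUW: FU={A} ∪ W={T} → {A,T} (+1)
site 1, node NV: N={C} ∪ V={G} → {C,G} (+1)
site 1, node GNV: G={C} ∩ NV={C,G} → {C} (+0)
site 1, node FGNUVW: FUW={A,T} ∪ GNV={C} → {A,C,T} (+1)
site 2, node FU: F={C} ∪ U={A} → {A,C} (+1)
site 2, node FUW: FU={A,C} ∪ W={T} → {A,C,T} (+1)
site 2, node NV: N={C} ∩ V={C} → {C} (+0)
site 2, node GNV: G={A} ∪ NV={C} → {A,C} (+1)
site 2, node FGNUVW: FUW={A,C,T} ∩ GNV={A,C} → {A,C} (+0)
site 3, node FU: F={C} ∪ U={T} → {C,T} (+1)
site 3, node FUW: FU={C,T} ∩ W={T} → {T} (+0)
site 3, node NV: N={T} ∩ V={T} → {T} (+0)
site 3, node GNV: G={G} ∪ NV={T} → {G,T} (+1)
site 3, node FGNUVW: FUW={T} ∩ GNV={G,T} → {T} (+0)
site 4, node FU: F={C} ∪ U={T} → {C,T} (+1)
site 4, node FUW: FU={C,T} ∪ W={A} → {A,C,T} (+1)
site 4, node NV: N={C} ∪ V={A} → {A,C} (+1)
site 4, node GNV: G={T} ∪ NV={A,C} → {A,C,T} (+1)
site 4, node FGNUVW: FUW={A,C,T} ∩ GNV={A,C,T} → {A,C,T} (+0)
site 5, node FU: F={T} ∪ U={G} → {G,T} (+1)
site 5, node FUW: FU={G,T} ∩ W={G} → {G} (+0)
site 5, node NV: N={T} ∪ V={A} → {A,T} (+1)
site 5, node GNV: G={A} ∩ NV={A,T} → {A} (+0)
site 5, node FGNUVW: FUW={G} ∪ GNV={A} → {A,G} (+1)
site 6, node FU: F={G} ∪ U={T} → {G,T} (+1)
site 6, node FUW: FU={G,T} ∪ W={C} → {C,G,T} (+1)
site 6, node NV: N={T} ∩ V={T} → {T} (+0)
site 6, node GNV: G={A} ∪ NV={T} → {A,T} (+1)
site 6, node FGNUVW: FUW={C,G,T} ∩ GNV={A,T} → {T} (+0)
site 7, node FU: F={T} ∪ U={G} → {G,T} (+1)
site 7, node FUW: FU={G,T} ∩ W={G} → {G} (+0)
site 7, node NV: N={T} ∪ V={C} → {C,T} (+1)
site 7, node GNV: G={T} ∩ NV={C,T} → {T} (+0)
site 7, node FGNUVW: FUW={G} ∪ GNV={T} → {G,T} (+1)
per-site changes: [4, 3, 3, 2, 4, 3, 3, 3]; total = 25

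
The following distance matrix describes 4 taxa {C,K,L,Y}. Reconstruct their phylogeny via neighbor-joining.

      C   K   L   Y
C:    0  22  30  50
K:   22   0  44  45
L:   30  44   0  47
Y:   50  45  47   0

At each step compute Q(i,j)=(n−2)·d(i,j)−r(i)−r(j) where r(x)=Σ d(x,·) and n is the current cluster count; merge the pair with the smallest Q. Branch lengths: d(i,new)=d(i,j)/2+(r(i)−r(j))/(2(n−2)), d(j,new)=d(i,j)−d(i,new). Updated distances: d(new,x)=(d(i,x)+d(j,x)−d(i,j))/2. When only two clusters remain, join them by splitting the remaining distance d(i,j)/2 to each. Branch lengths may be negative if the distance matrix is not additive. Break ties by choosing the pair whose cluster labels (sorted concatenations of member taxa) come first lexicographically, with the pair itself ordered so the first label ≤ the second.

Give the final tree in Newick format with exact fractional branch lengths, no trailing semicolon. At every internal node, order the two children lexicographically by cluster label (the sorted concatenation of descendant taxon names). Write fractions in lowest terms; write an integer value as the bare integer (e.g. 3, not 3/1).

step 1: merge (C,K) at d=22, Q=-169; branch lengths C→35/4, K→53/4; new cluster CK
  updated: d(CK,L)=26, d(CK,Y)=73/2
step 2: merge (CK,L) at d=26, Q=-219/2; branch lengths CK→31/4, L→73/4; new cluster CKL
  updated: d(CKL,Y)=115/4
step 3: merge (CKL,Y) at d=115/4; branch lengths CKL→115/8, Y→115/8; new cluster CKLY
final tree: (((C:35/4,K:53/4):31/4,L:73/4):115/8,Y:115/8)
total length: 307/4

(((C:35/4,K:53/4):31/4,L:73/4):115/8,Y:115/8)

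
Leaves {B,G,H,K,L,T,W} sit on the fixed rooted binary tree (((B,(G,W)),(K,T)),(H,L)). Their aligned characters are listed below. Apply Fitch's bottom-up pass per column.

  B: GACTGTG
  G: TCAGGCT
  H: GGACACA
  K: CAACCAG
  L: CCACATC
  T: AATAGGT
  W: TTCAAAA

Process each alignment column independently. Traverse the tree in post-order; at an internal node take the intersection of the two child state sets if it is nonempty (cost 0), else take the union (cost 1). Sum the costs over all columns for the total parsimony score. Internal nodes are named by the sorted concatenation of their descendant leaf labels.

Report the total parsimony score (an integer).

GW@0: {T} ∩ {T} = {T} (intersection, +0)
BGW@0: {G} ∪ {T} = {G,T} (union, +1)
KT@0: {C} ∪ {A} = {A,C} (union, +1)
BGKTW@0: {G,T} ∪ {A,C} = {A,C,G,T} (union, +1)
HL@0: {G} ∪ {C} = {C,G} (union, +1)
BGHKLTW@0: {A,C,G,T} ∩ {C,G} = {C,G} (intersection, +0)
GW@1: {C} ∪ {T} = {C,T} (union, +1)
BGW@1: {A} ∪ {C,T} = {A,C,T} (union, +1)
KT@1: {A} ∩ {A} = {A} (intersection, +0)
BGKTW@1: {A,C,T} ∩ {A} = {A} (intersection, +0)
HL@1: {G} ∪ {C} = {C,G} (union, +1)
BGHKLTW@1: {A} ∪ {C,G} = {A,C,G} (union, +1)
GW@2: {A} ∪ {C} = {A,C} (union, +1)
BGW@2: {C} ∩ {A,C} = {C} (intersection, +0)
KT@2: {A} ∪ {T} = {A,T} (union, +1)
BGKTW@2: {C} ∪ {A,T} = {A,C,T} (union, +1)
HL@2: {A} ∩ {A} = {A} (intersection, +0)
BGHKLTW@2: {A,C,T} ∩ {A} = {A} (intersection, +0)
GW@3: {G} ∪ {A} = {A,G} (union, +1)
BGW@3: {T} ∪ {A,G} = {A,G,T} (union, +1)
KT@3: {C} ∪ {A} = {A,C} (union, +1)
BGKTW@3: {A,G,T} ∩ {A,C} = {A} (intersection, +0)
HL@3: {C} ∩ {C} = {C} (intersection, +0)
BGHKLTW@3: {A} ∪ {C} = {A,C} (union, +1)
GW@4: {G} ∪ {A} = {A,G} (union, +1)
BGW@4: {G} ∩ {A,G} = {G} (intersection, +0)
KT@4: {C} ∪ {G} = {C,G} (union, +1)
BGKTW@4: {G} ∩ {C,G} = {G} (intersection, +0)
HL@4: {A} ∩ {A} = {A} (intersection, +0)
BGHKLTW@4: {G} ∪ {A} = {A,G} (union, +1)
GW@5: {C} ∪ {A} = {A,C} (union, +1)
BGW@5: {T} ∪ {A,C} = {A,C,T} (union, +1)
KT@5: {A} ∪ {G} = {A,G} (union, +1)
BGKTW@5: {A,C,T} ∩ {A,G} = {A} (intersection, +0)
HL@5: {C} ∪ {T} = {C,T} (union, +1)
BGHKLTW@5: {A} ∪ {C,T} = {A,C,T} (union, +1)
GW@6: {T} ∪ {A} = {A,T} (union, +1)
BGW@6: {G} ∪ {A,T} = {A,G,T} (union, +1)
KT@6: {G} ∪ {T} = {G,T} (union, +1)
BGKTW@6: {A,G,T} ∩ {G,T} = {G,T} (intersection, +0)
HL@6: {A} ∪ {C} = {A,C} (union, +1)
BGHKLTW@6: {G,T} ∪ {A,C} = {A,C,G,T} (union, +1)
per-site changes: [4, 4, 3, 4, 3, 5, 5]; total = 28

28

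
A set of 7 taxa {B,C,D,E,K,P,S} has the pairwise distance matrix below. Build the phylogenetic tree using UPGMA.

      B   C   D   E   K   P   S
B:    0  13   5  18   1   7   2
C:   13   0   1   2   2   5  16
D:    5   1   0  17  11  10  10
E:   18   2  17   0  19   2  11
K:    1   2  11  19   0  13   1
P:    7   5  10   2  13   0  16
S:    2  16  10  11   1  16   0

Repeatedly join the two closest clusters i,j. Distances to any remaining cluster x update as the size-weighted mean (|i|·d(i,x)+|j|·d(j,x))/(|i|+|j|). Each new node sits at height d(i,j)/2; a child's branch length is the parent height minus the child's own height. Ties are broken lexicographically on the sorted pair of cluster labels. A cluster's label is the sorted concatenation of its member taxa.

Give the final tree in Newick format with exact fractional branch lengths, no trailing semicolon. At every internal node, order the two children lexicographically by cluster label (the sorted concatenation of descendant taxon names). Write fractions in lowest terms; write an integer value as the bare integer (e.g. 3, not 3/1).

1. join B+K (d=1) ⇒ BK; edges |B|=1/2, |K|=1/2
  updated: d(BK,C)=15/2, d(BK,D)=8, d(BK,E)=37/2, d(BK,P)=10, d(BK,S)=3/2
2. join C+D (d=1) ⇒ CD; edges |C|=1/2, |D|=1/2
  updated: d(BK,CD)=31/4, d(CD,E)=19/2, d(CD,P)=15/2, d(CD,S)=13
3. join BK+S (d=3/2) ⇒ BKS; edges |BK|=1/4, |S|=3/4
  updated: d(BKS,CD)=19/2, d(BKS,E)=16, d(BKS,P)=12
4. join E+P (d=2) ⇒ EP; edges |E|=1, |P|=1
  updated: d(BKS,EP)=14, d(CD,EP)=17/2
5. join CD+EP (d=17/2) ⇒ CDEP; edges |CD|=15/4, |EP|=13/4
  updated: d(BKS,CDEP)=47/4
6. join BKS+CDEP (d=47/4) ⇒ BCDEKPS; edges |BKS|=41/8, |CDEP|=13/8
final tree: (((B:1/2,K:1/2):1/4,S:3/4):41/8,((C:1/2,D:1/2):15/4,(E:1,P:1):13/4):13/8)
total length: 75/4

(((B:1/2,K:1/2):1/4,S:3/4):41/8,((C:1/2,D:1/2):15/4,(E:1,P:1):13/4):13/8)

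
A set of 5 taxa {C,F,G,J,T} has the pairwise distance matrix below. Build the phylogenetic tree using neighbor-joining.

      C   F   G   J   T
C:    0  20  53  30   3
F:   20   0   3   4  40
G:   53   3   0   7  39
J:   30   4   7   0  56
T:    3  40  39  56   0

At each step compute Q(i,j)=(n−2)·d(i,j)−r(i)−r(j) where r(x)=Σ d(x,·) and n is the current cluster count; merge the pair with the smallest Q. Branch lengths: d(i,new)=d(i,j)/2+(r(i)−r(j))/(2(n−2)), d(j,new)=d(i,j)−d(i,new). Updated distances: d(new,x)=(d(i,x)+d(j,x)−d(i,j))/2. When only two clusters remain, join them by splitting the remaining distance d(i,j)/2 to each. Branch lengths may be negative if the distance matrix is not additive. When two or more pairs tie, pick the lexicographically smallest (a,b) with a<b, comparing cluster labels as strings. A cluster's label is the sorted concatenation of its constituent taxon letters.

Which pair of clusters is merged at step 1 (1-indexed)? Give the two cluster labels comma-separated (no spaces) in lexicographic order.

C,T

step 1: merge (C,T) at d=3, Q=-235; branch lengths C→-23/6, T→41/6; new cluster CT
  updated: d(CT,F)=57/2, d(CT,G)=89/2, d(CT,J)=83/2
step 2: merge (CT,F) at d=57/2, Q=-93; branch lengths CT→34, F→-11/2; new cluster CFT
  updated: d(CFT,G)=19/2, d(CFT,J)=17/2
step 3: merge (CFT,G) at d=19/2, Q=-25; branch lengths CFT→11/2, G→4; new cluster CFGT
  updated: d(CFGT,J)=3
step 4: merge (CFGT,J) at d=3; branch lengths CFGT→3/2, J→3/2; new cluster CFGJT
final tree: ((((C:-23/6,T:41/6):34,F:-11/2):11/2,G:4):3/2,J:3/2)
total length: 44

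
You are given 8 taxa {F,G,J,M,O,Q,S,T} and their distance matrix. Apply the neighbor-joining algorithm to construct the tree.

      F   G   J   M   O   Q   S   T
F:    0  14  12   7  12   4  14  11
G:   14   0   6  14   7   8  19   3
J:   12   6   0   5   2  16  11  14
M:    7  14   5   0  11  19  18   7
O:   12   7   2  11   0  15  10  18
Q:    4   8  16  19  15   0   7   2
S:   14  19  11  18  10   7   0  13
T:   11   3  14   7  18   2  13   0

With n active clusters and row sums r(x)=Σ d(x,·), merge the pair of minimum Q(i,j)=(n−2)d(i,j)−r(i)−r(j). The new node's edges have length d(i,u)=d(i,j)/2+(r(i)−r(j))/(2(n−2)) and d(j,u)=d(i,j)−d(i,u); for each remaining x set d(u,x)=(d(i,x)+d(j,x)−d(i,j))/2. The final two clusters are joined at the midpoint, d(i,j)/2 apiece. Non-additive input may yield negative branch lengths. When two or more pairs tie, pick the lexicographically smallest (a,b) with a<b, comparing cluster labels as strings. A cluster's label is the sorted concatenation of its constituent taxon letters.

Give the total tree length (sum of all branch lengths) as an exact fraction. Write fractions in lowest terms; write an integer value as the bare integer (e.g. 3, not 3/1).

32

1. join J+O (d=2, Q=-129) ⇒ JO; edges |J|=1/4, |O|=7/4
  updated: d(F,JO)=11, d(G,JO)=11/2, d(JO,M)=7, d(JO,Q)=29/2, d(JO,S)=19/2, d(JO,T)=15
2. join Q+S (d=7, Q=-100) ⇒ QS; edges |Q|=9/10, |S|=61/10
  updated: d(F,QS)=11/2, d(G,QS)=10, d(JO,QS)=17/2, d(M,QS)=15, d(QS,T)=4
3. join G+T (d=3, Q=-149/2) ⇒ GT; edges |G|=37/16, |T|=11/16
  updated: d(F,GT)=11, d(GT,JO)=35/4, d(GT,M)=9, d(GT,QS)=11/2
4. join F+QS (d=11/2, Q=-105/2) ⇒ FQS; edges |F|=11/4, |QS|=11/4
  updated: d(FQS,GT)=11/2, d(FQS,JO)=7, d(FQS,M)=33/4
5. join FQS+GT (d=11/2, Q=-33) ⇒ FGQST; edges |FQS|=17/8, |GT|=27/8
  updated: d(FGQST,JO)=41/8, d(FGQST,M)=47/8
6. join FGQST+JO (d=41/8, Q=-18) ⇒ FGJOQST; edges |FGQST|=2, |JO|=25/8
  updated: d(FGJOQST,M)=31/8
7. join FGJOQST+M (d=31/8) ⇒ FGJMOQST; edges |FGJOQST|=31/16, |M|=31/16
final tree: ((((F:11/4,(Q:9/10,S:61/10):11/4):17/8,(G:37/16,T:11/16):27/8):2,(J:1/4,O:7/4):25/8):31/16,M:31/16)
total length: 32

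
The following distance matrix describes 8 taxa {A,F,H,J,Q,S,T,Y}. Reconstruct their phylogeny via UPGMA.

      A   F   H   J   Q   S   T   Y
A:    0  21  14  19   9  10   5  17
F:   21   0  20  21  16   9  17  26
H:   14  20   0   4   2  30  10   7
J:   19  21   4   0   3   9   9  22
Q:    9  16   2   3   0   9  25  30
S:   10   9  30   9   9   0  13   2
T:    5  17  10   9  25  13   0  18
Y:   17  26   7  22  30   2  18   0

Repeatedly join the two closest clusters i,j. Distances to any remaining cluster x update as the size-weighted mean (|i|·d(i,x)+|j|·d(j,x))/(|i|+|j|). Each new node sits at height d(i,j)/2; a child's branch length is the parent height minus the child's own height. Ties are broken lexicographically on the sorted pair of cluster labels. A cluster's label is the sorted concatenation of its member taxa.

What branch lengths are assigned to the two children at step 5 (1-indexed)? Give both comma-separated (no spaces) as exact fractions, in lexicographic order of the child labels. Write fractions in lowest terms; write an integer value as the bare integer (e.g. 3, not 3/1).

step 1: merge (H,Q) at d=2; branch lengths H→1, Q→1; new cluster HQ
  updated: d(A,HQ)=23/2, d(F,HQ)=18, d(HQ,J)=7/2, d(HQ,S)=39/2, d(HQ,T)=35/2, d(HQ,Y)=37/2
step 2: merge (S,Y) at d=2; branch lengths S→1, Y→1; new cluster SY
  updated: d(A,SY)=27/2, d(F,SY)=35/2, d(HQ,SY)=19, d(J,SY)=31/2, d(SY,T)=31/2
step 3: merge (HQ,J) at d=7/2; branch lengths HQ→3/4, J→7/4; new cluster HJQ
  updated: d(A,HJQ)=14, d(F,HJQ)=19, d(HJQ,SY)=107/6, d(HJQ,T)=44/3
step 4: merge (A,T) at d=5; branch lengths A→5/2, T→5/2; new cluster AT
  updated: d(AT,F)=19, d(AT,HJQ)=43/3, d(AT,SY)=29/2
step 5: merge (AT,HJQ) at d=43/3; branch lengths AT→14/3, HJQ→65/12; new cluster AHJQT
  updated: d(AHJQT,F)=19, d(AHJQT,SY)=33/2
step 6: merge (AHJQT,SY) at d=33/2; branch lengths AHJQT→13/12, SY→29/4; new cluster AHJQSTY
  updated: d(AHJQSTY,F)=130/7
step 7: merge (AHJQSTY,F) at d=130/7; branch lengths AHJQSTY→29/28, F→65/7; new cluster AFHJQSTY
final tree: ((((A:5/2,T:5/2):14/3,((H:1,Q:1):3/4,J:7/4):65/12):13/12,(S:1,Y:1):29/4):29/28,F:65/7)
total length: 845/21

14/3,65/12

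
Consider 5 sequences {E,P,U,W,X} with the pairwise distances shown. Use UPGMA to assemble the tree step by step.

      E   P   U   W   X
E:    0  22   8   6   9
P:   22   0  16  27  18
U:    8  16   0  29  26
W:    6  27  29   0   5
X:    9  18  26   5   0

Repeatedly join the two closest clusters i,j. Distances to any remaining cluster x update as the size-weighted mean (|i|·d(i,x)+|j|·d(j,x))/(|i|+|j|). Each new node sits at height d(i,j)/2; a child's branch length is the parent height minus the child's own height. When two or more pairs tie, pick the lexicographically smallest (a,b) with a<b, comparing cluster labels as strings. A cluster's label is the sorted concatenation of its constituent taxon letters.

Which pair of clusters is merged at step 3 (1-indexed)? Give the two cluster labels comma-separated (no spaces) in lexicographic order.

P,U

1. join W+X (d=5) ⇒ WX; edges |W|=5/2, |X|=5/2
  updated: d(E,WX)=15/2, d(P,WX)=45/2, d(U,WX)=55/2
2. join E+WX (d=15/2) ⇒ EWX; edges |E|=15/4, |WX|=5/4
  updated: d(EWX,P)=67/3, d(EWX,U)=21
3. join P+U (d=16) ⇒ PU; edges |P|=8, |U|=8
  updated: d(EWX,PU)=65/3
4. join EWX+PU (d=65/3) ⇒ EPUWX; edges |EWX|=85/12, |PU|=17/6
final tree: ((E:15/4,(W:5/2,X:5/2):5/4):85/12,(P:8,U:8):17/6)
total length: 431/12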